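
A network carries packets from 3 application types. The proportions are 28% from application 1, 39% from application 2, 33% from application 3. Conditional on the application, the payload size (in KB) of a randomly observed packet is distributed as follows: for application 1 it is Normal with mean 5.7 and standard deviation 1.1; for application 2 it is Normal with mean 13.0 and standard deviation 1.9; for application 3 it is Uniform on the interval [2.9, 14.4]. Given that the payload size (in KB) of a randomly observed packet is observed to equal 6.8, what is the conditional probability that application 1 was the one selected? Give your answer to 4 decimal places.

0.6792

Likelihoods f(6.8 | ·): 1: 0.219973; 2: 0.00102313; 3: 0.0869565.
Posterior ∝ prior × likelihood. Numerator for 1: 0.28·0.219973 = 0.0615925.
Normalizing constant: 0.28·0.219973 + 0.39·0.00102313 + 0.33·0.0869565 = 0.0906872.
P(1 | observation) = 0.0615925 / 0.0906872 = 0.679176.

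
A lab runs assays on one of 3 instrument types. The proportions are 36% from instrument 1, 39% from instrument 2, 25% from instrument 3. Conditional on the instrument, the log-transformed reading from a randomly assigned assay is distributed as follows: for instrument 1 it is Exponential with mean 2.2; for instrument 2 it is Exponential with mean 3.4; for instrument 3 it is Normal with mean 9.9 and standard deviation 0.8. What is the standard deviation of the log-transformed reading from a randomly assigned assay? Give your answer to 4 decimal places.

Per component, 1: μ=2.2, E[X²]=9.68; 2: μ=3.4, E[X²]=23.12; 3: μ=9.9, E[X²]=98.65.
E[X] = 0.36·2.2 + 0.39·3.4 + 0.25·9.9 = 4.593.
E[X²] = 0.36·9.68 + 0.39·23.12 + 0.25·98.65 = 37.1641.
Var(X) = E[X²] − (E[X])² = 37.1641 − 21.0956 = 16.0685.
SD(X) = √16.0685 = 4.00855.

4.0085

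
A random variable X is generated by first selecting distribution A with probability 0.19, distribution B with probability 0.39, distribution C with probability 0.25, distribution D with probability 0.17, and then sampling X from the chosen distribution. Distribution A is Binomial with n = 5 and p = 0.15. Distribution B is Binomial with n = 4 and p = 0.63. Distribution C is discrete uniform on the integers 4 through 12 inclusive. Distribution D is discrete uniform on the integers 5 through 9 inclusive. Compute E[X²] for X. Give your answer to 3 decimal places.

29.405

For each component E[X²] = Var + (mean)², giving A: 1.2; B: 7.2828; C: 70.6667; D: 51.
Overall E[X²] = 0.19·1.2 + 0.39·7.2828 + 0.25·70.6667 + 0.17·51 = 29.405.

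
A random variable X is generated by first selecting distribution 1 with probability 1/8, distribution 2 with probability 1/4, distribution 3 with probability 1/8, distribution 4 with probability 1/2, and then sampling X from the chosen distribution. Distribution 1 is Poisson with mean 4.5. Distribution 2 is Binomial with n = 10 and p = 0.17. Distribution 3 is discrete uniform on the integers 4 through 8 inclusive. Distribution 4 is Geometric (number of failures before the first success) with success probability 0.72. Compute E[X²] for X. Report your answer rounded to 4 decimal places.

9.2647

For each component E[X²] = Var + (mean)², giving 1: 24.75; 2: 4.301; 3: 38; 4: 0.691358.
Overall E[X²] = 0.125·24.75 + 0.25·4.301 + 0.125·38 + 0.5·0.691358 = 9.26468.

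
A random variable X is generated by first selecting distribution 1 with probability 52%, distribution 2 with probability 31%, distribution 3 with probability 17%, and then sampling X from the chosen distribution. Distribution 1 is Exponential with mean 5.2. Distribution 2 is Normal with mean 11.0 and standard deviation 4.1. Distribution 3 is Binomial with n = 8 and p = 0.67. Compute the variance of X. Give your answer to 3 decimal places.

Per component, 1: μ=5.2, E[X²]=54.08; 2: μ=11, E[X²]=137.81; 3: μ=5.36, E[X²]=30.4984.
E[X] = 0.52·5.2 + 0.31·11 + 0.17·5.36 = 7.0252.
E[X²] = 0.52·54.08 + 0.31·137.81 + 0.17·30.4984 = 76.0274.
Var(X) = E[X²] − (E[X])² = 76.0274 − 49.3534 = 26.674.

26.674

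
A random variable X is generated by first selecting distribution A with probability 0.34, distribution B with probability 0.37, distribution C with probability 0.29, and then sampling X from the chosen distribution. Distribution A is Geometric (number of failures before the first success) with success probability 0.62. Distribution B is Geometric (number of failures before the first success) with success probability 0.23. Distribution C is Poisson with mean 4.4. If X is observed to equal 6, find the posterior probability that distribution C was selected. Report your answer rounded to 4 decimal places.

Likelihoods P(X=6 | ·): A: 0.00186678; B: 0.0479371; C: 0.123734.
Posterior ∝ prior × likelihood. Numerator for C: 0.29·0.123734 = 0.0358828.
Normalizing constant: 0.34·0.00186678 + 0.37·0.0479371 + 0.29·0.123734 = 0.0542542.
P(C | observation) = 0.0358828 / 0.0542542 = 0.661382.

0.6614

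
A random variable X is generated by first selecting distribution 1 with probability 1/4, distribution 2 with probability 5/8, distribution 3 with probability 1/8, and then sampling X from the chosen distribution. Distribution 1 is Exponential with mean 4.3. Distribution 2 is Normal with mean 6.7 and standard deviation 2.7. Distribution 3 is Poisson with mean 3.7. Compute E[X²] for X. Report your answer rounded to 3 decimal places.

For each component E[X²] = Var + (mean)², giving 1: 36.98; 2: 52.18; 3: 17.39.
Overall E[X²] = 0.25·36.98 + 0.625·52.18 + 0.125·17.39 = 44.0312.

44.031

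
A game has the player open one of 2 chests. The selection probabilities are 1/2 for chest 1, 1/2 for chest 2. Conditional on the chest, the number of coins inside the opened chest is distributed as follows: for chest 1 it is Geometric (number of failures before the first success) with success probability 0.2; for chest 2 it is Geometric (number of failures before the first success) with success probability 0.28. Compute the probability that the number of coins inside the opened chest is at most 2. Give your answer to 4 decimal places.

0.5574

Conditional on each chest, P(X ≤ 2): 1: 0.488; 2: 0.626752.
By total probability, P(X ≤ 2) = 0.5·0.488 + 0.5·0.626752 = 0.557376.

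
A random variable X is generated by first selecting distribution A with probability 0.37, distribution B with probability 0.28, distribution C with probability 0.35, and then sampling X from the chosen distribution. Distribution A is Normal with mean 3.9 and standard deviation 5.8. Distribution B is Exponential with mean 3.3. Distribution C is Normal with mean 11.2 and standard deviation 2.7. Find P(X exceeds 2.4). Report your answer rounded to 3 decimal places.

Conditional on each component, P(X > 2.4): A: 0.602036; B: 0.483225; C: 0.999441.
By total probability, P(X > 2.4) = 0.37·0.602036 + 0.28·0.483225 + 0.35·0.999441 = 0.707861.

0.708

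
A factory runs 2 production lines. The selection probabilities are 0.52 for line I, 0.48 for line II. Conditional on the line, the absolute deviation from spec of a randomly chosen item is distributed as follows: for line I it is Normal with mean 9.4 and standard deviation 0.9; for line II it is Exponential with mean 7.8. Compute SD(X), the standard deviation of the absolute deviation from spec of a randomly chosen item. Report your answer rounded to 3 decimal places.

Per component, I: μ=9.4, E[X²]=89.17; II: μ=7.8, E[X²]=121.68.
E[X] = 0.52·9.4 + 0.48·7.8 = 8.632.
E[X²] = 0.52·89.17 + 0.48·121.68 = 104.775.
Var(X) = E[X²] − (E[X])² = 104.775 − 74.5114 = 30.2634.
SD(X) = √30.2634 = 5.50122.

5.501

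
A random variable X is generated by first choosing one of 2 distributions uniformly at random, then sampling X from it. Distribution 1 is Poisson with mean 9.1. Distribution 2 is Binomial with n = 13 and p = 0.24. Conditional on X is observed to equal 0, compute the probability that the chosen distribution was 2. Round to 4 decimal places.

Likelihoods P(X=0 | ·): 1: 0.000111666; 2: 0.0282213.
Posterior ∝ prior × likelihood. Numerator for 2: 0.5·0.0282213 = 0.0141106.
Normalizing constant: 0.5·0.000111666 + 0.5·0.0282213 = 0.0141665.
P(2 | observation) = 0.0141106 / 0.0141665 = 0.996059.

0.9961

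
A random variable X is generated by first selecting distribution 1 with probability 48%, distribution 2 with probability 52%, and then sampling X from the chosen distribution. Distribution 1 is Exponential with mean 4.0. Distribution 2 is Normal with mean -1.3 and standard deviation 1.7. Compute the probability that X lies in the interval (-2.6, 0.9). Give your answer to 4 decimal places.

Conditional on each component, P(-2.6 < X < 0.9): 1: 0.201484; 2: 0.679964.
By total probability, P(-2.6 < X < 0.9) = 0.48·0.201484 + 0.52·0.679964 = 0.450294.

0.4503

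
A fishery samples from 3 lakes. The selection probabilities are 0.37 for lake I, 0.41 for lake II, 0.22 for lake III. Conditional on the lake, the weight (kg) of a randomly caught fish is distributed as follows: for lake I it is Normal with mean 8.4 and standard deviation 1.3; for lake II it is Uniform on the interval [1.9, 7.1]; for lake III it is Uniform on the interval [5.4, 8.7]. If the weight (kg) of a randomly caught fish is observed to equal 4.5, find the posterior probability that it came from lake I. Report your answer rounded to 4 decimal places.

Likelihoods f(4.5 | ·): I: 0.00340911; II: 0.192308; III: 0.
Posterior ∝ prior × likelihood. Numerator for I: 0.37·0.00340911 = 0.00126137.
Normalizing constant: 0.37·0.00340911 + 0.41·0.192308 + 0.22·0 = 0.0801075.
P(I | observation) = 0.00126137 / 0.0801075 = 0.015746.

0.0157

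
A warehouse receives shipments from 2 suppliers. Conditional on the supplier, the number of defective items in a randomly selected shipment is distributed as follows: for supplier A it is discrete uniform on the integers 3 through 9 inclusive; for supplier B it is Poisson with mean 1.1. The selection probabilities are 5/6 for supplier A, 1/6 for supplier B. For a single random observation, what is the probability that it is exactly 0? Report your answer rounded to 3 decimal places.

Conditional on each supplier, P(X = 0): A: 0; B: 0.332871.
By total probability, P(X = 0) = 0.833333·0 + 0.166667·0.332871 = 0.0554785.

0.055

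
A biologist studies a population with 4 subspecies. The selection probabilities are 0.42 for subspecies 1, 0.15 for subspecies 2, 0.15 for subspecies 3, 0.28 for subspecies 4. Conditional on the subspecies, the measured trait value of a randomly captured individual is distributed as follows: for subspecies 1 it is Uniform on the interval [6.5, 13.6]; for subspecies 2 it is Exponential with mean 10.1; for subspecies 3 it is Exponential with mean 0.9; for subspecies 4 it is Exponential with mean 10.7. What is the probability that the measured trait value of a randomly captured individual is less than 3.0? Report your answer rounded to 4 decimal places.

Conditional on each subspecies, P(X < 3.0): 1: 0; 2: 0.256978; 3: 0.964326; 4: 0.244499.
By total probability, P(X < 3.0) = 0.42·0 + 0.15·0.256978 + 0.15·0.964326 + 0.28·0.244499 = 0.251655.

0.2517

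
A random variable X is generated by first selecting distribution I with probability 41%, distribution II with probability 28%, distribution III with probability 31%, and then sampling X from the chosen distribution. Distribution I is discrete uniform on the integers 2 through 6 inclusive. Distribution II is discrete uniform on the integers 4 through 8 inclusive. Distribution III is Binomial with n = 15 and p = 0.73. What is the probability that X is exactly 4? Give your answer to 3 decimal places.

0.138

Conditional on each component, P(X = 4): I: 0.2; II: 0.2; III: 0.000215489.
By total probability, P(X = 4) = 0.41·0.2 + 0.28·0.2 + 0.31·0.000215489 = 0.138067.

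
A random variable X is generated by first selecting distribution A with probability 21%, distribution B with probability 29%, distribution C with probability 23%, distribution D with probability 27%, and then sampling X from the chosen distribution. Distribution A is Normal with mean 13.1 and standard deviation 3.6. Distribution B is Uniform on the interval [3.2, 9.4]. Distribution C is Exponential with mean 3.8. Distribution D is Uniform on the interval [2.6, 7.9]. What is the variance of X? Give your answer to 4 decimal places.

18.7250

Per component, A: μ=13.1, E[X²]=184.57; B: μ=6.3, E[X²]=42.8933; C: μ=3.8, E[X²]=28.88; D: μ=5.25, E[X²]=29.9033.
E[X] = 0.21·13.1 + 0.29·6.3 + 0.23·3.8 + 0.27·5.25 = 6.8695.
E[X²] = 0.21·184.57 + 0.29·42.8933 + 0.23·28.88 + 0.27·29.9033 = 65.9151.
Var(X) = E[X²] − (E[X])² = 65.9151 − 47.19 = 18.725.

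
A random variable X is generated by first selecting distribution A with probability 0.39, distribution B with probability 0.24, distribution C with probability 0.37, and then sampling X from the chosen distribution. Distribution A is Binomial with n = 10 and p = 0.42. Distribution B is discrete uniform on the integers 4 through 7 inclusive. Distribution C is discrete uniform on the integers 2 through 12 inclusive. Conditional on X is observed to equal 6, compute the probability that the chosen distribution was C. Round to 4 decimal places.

Likelihoods P(X=6 | ·): A: 0.130445; B: 0.25; C: 0.0909091.
Posterior ∝ prior × likelihood. Numerator for C: 0.37·0.0909091 = 0.0336364.
Normalizing constant: 0.39·0.130445 + 0.24·0.25 + 0.37·0.0909091 = 0.14451.
P(C | observation) = 0.0336364 / 0.14451 = 0.232762.

0.2328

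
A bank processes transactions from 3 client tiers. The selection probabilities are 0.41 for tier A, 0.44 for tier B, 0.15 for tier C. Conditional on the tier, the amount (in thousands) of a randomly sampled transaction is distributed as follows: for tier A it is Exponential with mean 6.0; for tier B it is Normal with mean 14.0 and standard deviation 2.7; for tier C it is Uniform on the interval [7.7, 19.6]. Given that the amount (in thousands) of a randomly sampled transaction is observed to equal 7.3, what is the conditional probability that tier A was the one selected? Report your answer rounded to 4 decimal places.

Likelihoods f(7.3 | ·): A: 0.0493693; B: 0.00679842; C: 0.
Posterior ∝ prior × likelihood. Numerator for A: 0.41·0.0493693 = 0.0202414.
Normalizing constant: 0.41·0.0493693 + 0.44·0.00679842 + 0.15·0 = 0.0232327.
P(A | observation) = 0.0202414 / 0.0232327 = 0.871246.

0.8712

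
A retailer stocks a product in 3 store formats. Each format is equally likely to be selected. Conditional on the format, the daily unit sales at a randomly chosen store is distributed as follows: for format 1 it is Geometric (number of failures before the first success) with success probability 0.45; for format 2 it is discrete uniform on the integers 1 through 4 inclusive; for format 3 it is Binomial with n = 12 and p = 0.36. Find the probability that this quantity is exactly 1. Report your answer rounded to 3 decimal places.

Conditional on each format, P(X = 1): 1: 0.2475; 2: 0.25; 3: 0.031876.
By total probability, P(X = 1) = 0.333333·0.2475 + 0.333333·0.25 + 0.333333·0.031876 = 0.176459.

0.176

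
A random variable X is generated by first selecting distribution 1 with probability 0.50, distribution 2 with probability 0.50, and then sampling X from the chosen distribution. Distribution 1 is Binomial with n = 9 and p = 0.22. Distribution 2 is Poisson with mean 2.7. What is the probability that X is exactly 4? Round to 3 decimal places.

0.117

Conditional on each component, P(X = 4): 1: 0.0852186; 2: 0.148816.
By total probability, P(X = 4) = 0.5·0.0852186 + 0.5·0.148816 = 0.117017.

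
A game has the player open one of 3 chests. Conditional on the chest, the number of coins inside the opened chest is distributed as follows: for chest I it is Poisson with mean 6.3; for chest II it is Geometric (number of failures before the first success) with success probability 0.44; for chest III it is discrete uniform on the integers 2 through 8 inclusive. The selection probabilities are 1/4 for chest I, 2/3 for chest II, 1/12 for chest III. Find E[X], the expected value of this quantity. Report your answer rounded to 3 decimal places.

2.840

Component means — I: 6.3; II: 1.27273; III: 5.
E[X] = 0.25·6.3 + 0.666667·1.27273 + 0.0833333·5 = 2.84015.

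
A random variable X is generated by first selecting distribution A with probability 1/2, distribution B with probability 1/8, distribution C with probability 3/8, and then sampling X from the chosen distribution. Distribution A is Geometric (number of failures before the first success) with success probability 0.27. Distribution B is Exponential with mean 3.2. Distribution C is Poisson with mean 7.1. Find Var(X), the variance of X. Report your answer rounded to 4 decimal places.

13.3016

Per component, A: μ=2.7037, E[X²]=17.3237; B: μ=3.2, E[X²]=20.48; C: μ=7.1, E[X²]=57.51.
E[X] = 0.5·2.7037 + 0.125·3.2 + 0.375·7.1 = 4.41435.
E[X²] = 0.5·17.3237 + 0.125·20.48 + 0.375·57.51 = 32.7881.
Var(X) = E[X²] − (E[X])² = 32.7881 − 19.4865 = 13.3016.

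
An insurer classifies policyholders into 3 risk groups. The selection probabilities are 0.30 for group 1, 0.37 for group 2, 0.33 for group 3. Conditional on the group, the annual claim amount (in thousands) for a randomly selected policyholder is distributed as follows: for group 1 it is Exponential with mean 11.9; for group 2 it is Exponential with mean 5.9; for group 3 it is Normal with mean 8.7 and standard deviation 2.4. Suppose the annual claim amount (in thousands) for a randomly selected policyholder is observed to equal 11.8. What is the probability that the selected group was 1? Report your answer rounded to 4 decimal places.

0.2245

Likelihoods f(11.8 | ·): 1: 0.0311751; 2: 0.0229382; 3: 0.0721788.
Posterior ∝ prior × likelihood. Numerator for 1: 0.3·0.0311751 = 0.00935254.
Normalizing constant: 0.3·0.0311751 + 0.37·0.0229382 + 0.33·0.0721788 = 0.0416587.
P(1 | observation) = 0.00935254 / 0.0416587 = 0.224504.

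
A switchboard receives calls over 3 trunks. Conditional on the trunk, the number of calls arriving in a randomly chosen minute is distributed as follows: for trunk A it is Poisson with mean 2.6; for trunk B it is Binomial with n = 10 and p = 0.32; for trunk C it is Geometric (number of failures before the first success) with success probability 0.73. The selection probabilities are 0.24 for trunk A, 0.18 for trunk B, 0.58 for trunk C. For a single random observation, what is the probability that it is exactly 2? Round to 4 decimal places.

0.1290

Conditional on each trunk, P(X = 2): A: 0.251045; B: 0.210661; C: 0.053217.
By total probability, P(X = 2) = 0.24·0.251045 + 0.18·0.210661 + 0.58·0.053217 = 0.129036.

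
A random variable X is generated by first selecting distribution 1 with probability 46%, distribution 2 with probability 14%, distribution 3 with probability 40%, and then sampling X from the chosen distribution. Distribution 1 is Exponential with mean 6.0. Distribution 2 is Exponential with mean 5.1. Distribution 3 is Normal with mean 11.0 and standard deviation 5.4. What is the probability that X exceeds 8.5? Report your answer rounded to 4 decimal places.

0.4093

Conditional on each component, P(X > 8.5): 1: 0.242521; 2: 0.188876; 3: 0.678305.
By total probability, P(X > 8.5) = 0.46·0.242521 + 0.14·0.188876 + 0.4·0.678305 = 0.409324.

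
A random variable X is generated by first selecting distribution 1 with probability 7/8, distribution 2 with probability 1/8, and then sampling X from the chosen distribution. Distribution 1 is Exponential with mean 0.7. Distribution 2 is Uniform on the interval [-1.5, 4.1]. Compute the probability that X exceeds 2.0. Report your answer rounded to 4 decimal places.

Conditional on each component, P(X > 2.0): 1: 0.0574326; 2: 0.375.
By total probability, P(X > 2.0) = 0.875·0.0574326 + 0.125·0.375 = 0.0971285.

0.0971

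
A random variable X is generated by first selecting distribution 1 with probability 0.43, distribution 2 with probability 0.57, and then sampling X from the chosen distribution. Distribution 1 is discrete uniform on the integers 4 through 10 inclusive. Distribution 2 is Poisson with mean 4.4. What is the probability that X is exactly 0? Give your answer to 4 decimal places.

Conditional on each component, P(X = 0): 1: 0; 2: 0.0122773.
By total probability, P(X = 0) = 0.43·0 + 0.57·0.0122773 = 0.00699808.

0.0070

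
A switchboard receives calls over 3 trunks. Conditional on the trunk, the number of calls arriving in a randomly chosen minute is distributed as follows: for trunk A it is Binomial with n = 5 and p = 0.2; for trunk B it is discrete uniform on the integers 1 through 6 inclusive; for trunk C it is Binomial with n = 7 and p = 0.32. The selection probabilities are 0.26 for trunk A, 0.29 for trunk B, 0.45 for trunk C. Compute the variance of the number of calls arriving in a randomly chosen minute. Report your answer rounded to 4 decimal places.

2.5976

Per component, A: μ=1, E[X²]=1.8; B: μ=3.5, E[X²]=15.1667; C: μ=2.24, E[X²]=6.5408.
E[X] = 0.26·1 + 0.29·3.5 + 0.45·2.24 = 2.283.
E[X²] = 0.26·1.8 + 0.29·15.1667 + 0.45·6.5408 = 7.80969.
Var(X) = E[X²] − (E[X])² = 7.80969 − 5.21209 = 2.5976.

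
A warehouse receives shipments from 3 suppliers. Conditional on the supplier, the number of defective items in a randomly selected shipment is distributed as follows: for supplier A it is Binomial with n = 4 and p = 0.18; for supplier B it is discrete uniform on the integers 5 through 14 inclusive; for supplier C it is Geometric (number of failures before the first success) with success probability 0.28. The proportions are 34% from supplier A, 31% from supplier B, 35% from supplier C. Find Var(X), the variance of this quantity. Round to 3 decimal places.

19.714

Per component, A: μ=0.72, E[X²]=1.1088; B: μ=9.5, E[X²]=98.5; C: μ=2.57143, E[X²]=15.7959.
E[X] = 0.34·0.72 + 0.31·9.5 + 0.35·2.57143 = 4.0898.
E[X²] = 0.34·1.1088 + 0.31·98.5 + 0.35·15.7959 = 36.4406.
Var(X) = E[X²] − (E[X])² = 36.4406 − 16.7265 = 19.7141.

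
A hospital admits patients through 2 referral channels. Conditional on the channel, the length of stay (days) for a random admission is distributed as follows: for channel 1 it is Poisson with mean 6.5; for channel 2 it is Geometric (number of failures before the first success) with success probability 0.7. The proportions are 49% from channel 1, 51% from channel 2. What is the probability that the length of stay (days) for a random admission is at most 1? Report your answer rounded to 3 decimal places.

0.470

Conditional on each channel, P(X ≤ 1): 1: 0.0112758; 2: 0.91.
By total probability, P(X ≤ 1) = 0.49·0.0112758 + 0.51·0.91 = 0.469625.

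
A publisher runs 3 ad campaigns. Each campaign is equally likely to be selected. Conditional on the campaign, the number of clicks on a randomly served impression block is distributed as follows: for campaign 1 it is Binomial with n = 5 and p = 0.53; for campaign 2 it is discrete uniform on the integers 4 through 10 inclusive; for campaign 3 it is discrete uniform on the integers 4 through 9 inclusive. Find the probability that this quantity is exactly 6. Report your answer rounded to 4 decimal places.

Conditional on each campaign, P(X = 6): 1: 0; 2: 0.142857; 3: 0.166667.
By total probability, P(X = 6) = 0.333333·0 + 0.333333·0.142857 + 0.333333·0.166667 = 0.103175.

0.1032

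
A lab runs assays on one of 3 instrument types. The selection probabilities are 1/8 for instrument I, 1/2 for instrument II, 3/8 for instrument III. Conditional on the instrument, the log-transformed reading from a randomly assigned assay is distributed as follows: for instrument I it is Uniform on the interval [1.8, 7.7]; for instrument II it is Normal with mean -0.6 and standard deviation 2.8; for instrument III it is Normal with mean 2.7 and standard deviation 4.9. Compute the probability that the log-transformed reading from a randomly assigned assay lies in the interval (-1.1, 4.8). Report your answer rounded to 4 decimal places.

Conditional on each instrument, P(-1.1 < X < 4.8): I: 0.508475; II: 0.543971; III: 0.446863.
By total probability, P(-1.1 < X < 4.8) = 0.125·0.508475 + 0.5·0.543971 + 0.375·0.446863 = 0.503118.

0.5031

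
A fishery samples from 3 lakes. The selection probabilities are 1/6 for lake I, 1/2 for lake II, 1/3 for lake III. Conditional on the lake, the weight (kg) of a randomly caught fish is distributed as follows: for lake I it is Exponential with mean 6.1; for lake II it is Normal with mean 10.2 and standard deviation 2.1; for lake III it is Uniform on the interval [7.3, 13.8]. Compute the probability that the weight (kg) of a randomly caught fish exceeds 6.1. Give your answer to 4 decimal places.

0.8819

Conditional on each lake, P(X > 6.1): I: 0.367879; II: 0.974554; III: 1.
By total probability, P(X > 6.1) = 0.166667·0.367879 + 0.5·0.974554 + 0.333333·1 = 0.881923.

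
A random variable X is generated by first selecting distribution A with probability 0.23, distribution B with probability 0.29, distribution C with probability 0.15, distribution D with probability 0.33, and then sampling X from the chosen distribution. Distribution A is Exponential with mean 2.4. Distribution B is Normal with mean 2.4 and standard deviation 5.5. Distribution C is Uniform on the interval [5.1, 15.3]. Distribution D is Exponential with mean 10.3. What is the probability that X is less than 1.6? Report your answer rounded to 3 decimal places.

Conditional on each component, P(X < 1.6): A: 0.486583; B: 0.442176; C: 0; D: 0.143876.
By total probability, P(X < 1.6) = 0.23·0.486583 + 0.29·0.442176 + 0.15·0 + 0.33·0.143876 = 0.287624.

0.288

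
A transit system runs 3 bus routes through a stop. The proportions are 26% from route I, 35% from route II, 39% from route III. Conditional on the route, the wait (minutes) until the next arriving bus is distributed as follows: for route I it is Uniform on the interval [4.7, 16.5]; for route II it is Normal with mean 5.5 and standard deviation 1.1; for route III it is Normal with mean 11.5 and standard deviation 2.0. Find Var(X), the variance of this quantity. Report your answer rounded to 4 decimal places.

Per component, I: μ=10.6, E[X²]=123.963; II: μ=5.5, E[X²]=31.46; III: μ=11.5, E[X²]=136.25.
E[X] = 0.26·10.6 + 0.35·5.5 + 0.39·11.5 = 9.166.
E[X²] = 0.26·123.963 + 0.35·31.46 + 0.39·136.25 = 96.379.
Var(X) = E[X²] − (E[X])² = 96.379 − 84.0156 = 12.3634.

12.3634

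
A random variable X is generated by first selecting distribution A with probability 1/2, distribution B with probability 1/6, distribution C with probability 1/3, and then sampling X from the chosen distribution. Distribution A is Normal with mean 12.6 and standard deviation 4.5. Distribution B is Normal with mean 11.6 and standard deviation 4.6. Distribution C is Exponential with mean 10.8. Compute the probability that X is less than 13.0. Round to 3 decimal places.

0.604

Conditional on each component, P(X < 13.0): A: 0.535415; B: 0.619569; C: 0.699919.
By total probability, P(X < 13.0) = 0.5·0.535415 + 0.166667·0.619569 + 0.333333·0.699919 = 0.604275.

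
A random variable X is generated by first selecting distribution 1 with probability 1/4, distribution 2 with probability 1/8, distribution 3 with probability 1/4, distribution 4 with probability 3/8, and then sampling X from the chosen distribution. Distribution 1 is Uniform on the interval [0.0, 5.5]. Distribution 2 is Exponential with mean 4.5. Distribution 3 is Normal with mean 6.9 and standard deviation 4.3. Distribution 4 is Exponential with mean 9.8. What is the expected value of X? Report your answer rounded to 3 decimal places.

Component means — 1: 2.75; 2: 4.5; 3: 6.9; 4: 9.8.
E[X] = 0.25·2.75 + 0.125·4.5 + 0.25·6.9 + 0.375·9.8 = 6.65.

6.650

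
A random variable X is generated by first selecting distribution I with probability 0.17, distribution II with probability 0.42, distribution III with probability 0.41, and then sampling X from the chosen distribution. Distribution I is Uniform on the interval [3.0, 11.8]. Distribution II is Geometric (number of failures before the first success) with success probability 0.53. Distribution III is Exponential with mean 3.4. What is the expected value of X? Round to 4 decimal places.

Component means — I: 7.4; II: 0.886792; III: 3.4.
E[X] = 0.17·7.4 + 0.42·0.886792 + 0.41·3.4 = 3.02445.

3.0245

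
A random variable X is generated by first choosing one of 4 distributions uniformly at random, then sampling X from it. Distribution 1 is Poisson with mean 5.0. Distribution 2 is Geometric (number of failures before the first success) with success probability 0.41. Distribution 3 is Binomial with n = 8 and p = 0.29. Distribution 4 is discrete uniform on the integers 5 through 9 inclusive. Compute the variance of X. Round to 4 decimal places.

7.8809

Per component, 1: μ=5, E[X²]=30; 2: μ=1.43902, E[X²]=5.58061; 3: μ=2.32, E[X²]=7.0296; 4: μ=7, E[X²]=51.
E[X] = 0.25·5 + 0.25·1.43902 + 0.25·2.32 + 0.25·7 = 3.93976.
E[X²] = 0.25·30 + 0.25·5.58061 + 0.25·7.0296 + 0.25·51 = 23.4026.
Var(X) = E[X²] − (E[X])² = 23.4026 − 15.5217 = 7.88087.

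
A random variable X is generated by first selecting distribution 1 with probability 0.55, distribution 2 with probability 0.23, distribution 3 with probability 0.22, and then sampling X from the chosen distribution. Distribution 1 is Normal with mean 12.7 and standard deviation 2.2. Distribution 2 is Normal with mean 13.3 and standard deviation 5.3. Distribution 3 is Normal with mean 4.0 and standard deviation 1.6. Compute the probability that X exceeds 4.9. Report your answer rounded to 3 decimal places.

Conditional on each component, P(X > 4.9): 1: 0.999804; 2: 0.943506; 3: 0.286888.
By total probability, P(X > 4.9) = 0.55·0.999804 + 0.23·0.943506 + 0.22·0.286888 = 0.830014.

0.830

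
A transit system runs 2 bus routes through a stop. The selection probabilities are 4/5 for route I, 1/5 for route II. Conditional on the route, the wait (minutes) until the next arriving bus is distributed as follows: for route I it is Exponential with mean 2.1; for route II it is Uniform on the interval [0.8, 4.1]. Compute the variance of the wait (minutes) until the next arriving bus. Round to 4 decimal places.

3.7291

Per component, I: μ=2.1, E[X²]=8.82; II: μ=2.45, E[X²]=6.91.
E[X] = 0.8·2.1 + 0.2·2.45 = 2.17.
E[X²] = 0.8·8.82 + 0.2·6.91 = 8.438.
Var(X) = E[X²] − (E[X])² = 8.438 − 4.7089 = 3.7291.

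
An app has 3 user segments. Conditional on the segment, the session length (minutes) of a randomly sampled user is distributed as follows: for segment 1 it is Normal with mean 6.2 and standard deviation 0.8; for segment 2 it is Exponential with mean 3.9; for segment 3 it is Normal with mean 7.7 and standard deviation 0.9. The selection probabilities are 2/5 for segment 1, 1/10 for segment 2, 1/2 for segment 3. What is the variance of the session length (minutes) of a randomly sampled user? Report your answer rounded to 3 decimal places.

3.566

Per component, 1: μ=6.2, E[X²]=39.08; 2: μ=3.9, E[X²]=30.42; 3: μ=7.7, E[X²]=60.1.
E[X] = 0.4·6.2 + 0.1·3.9 + 0.5·7.7 = 6.72.
E[X²] = 0.4·39.08 + 0.1·30.42 + 0.5·60.1 = 48.724.
Var(X) = E[X²] − (E[X])² = 48.724 − 45.1584 = 3.5656.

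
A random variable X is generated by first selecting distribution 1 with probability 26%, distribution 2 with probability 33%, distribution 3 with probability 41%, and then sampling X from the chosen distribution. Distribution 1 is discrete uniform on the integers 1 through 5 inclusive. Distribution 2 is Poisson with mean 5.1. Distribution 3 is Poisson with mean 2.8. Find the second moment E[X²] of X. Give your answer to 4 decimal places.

17.4887

For each component E[X²] = Var + (mean)², giving 1: 11; 2: 31.11; 3: 10.64.
Overall E[X²] = 0.26·11 + 0.33·31.11 + 0.41·10.64 = 17.4887.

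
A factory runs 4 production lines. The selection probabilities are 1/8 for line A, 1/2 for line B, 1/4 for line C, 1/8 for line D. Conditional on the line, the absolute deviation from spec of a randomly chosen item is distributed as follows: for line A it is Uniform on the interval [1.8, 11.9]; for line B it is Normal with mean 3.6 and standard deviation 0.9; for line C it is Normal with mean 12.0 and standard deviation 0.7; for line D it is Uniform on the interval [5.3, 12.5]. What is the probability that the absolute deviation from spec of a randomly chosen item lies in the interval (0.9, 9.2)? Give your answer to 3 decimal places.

0.659

Conditional on each line, P(0.9 < X < 9.2): A: 0.732673; B: 0.99865; C: 3.16712e-05; D: 0.541667.
By total probability, P(0.9 < X < 9.2) = 0.125·0.732673 + 0.5·0.99865 + 0.25·3.16712e-05 + 0.125·0.541667 = 0.658625.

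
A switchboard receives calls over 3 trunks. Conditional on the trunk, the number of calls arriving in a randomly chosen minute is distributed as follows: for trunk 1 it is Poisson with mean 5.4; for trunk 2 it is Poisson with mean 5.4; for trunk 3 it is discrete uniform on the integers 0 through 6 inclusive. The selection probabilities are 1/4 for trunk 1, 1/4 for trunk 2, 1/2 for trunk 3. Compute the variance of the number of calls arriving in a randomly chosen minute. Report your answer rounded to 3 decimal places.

Per component, 1: μ=5.4, E[X²]=34.56; 2: μ=5.4, E[X²]=34.56; 3: μ=3, E[X²]=13.
E[X] = 0.25·5.4 + 0.25·5.4 + 0.5·3 = 4.2.
E[X²] = 0.25·34.56 + 0.25·34.56 + 0.5·13 = 23.78.
Var(X) = E[X²] − (E[X])² = 23.78 − 17.64 = 6.14.

6.140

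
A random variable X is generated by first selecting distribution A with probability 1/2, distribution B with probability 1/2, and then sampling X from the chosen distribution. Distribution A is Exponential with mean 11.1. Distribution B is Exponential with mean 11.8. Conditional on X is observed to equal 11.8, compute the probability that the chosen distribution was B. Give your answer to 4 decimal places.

Likelihoods f(11.8 | ·): A: 0.0311168; B: 0.0311762.
Posterior ∝ prior × likelihood. Numerator for B: 0.5·0.0311762 = 0.0155881.
Normalizing constant: 0.5·0.0311168 + 0.5·0.0311762 = 0.0311465.
P(B | observation) = 0.0155881 / 0.0311465 = 0.500477.

0.5005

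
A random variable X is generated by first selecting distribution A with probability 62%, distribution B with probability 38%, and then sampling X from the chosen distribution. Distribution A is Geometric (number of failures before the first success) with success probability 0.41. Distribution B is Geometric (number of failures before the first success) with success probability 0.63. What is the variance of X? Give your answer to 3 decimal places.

Per component, A: μ=1.43902, E[X²]=5.58061; B: μ=0.587302, E[X²]=1.27715.
E[X] = 0.62·1.43902 + 0.38·0.587302 = 1.11537.
E[X²] = 0.62·5.58061 + 0.38·1.27715 = 3.94529.
Var(X) = E[X²] − (E[X])² = 3.94529 − 1.24405 = 2.70124.

2.701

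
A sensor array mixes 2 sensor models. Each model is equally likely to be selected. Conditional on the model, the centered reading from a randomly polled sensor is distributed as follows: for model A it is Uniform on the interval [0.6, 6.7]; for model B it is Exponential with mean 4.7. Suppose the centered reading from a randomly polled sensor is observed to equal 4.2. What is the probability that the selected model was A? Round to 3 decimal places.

0.653

Likelihoods f(4.2 | ·): A: 0.163934; B: 0.0870581.
Posterior ∝ prior × likelihood. Numerator for A: 0.5·0.163934 = 0.0819672.
Normalizing constant: 0.5·0.163934 + 0.5·0.0870581 = 0.125496.
P(A | observation) = 0.0819672 / 0.125496 = 0.653145.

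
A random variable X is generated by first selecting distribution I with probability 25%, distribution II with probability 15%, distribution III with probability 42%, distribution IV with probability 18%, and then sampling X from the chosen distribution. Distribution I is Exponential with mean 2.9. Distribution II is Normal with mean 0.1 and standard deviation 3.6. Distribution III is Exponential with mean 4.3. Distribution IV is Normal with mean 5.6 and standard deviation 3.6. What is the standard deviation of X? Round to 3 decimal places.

Per component, I: μ=2.9, E[X²]=16.82; II: μ=0.1, E[X²]=12.97; III: μ=4.3, E[X²]=36.98; IV: μ=5.6, E[X²]=44.32.
E[X] = 0.25·2.9 + 0.15·0.1 + 0.42·4.3 + 0.18·5.6 = 3.554.
E[X²] = 0.25·16.82 + 0.15·12.97 + 0.42·36.98 + 0.18·44.32 = 29.6597.
Var(X) = E[X²] − (E[X])² = 29.6597 − 12.6309 = 17.0288.
SD(X) = √17.0288 = 4.12659.

4.127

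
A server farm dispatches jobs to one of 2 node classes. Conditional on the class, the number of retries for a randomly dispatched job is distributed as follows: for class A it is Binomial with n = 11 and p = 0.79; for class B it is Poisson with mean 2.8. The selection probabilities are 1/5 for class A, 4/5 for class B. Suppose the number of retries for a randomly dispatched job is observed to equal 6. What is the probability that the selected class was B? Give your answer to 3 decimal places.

0.780

Likelihoods P(X=6 | ·): A: 0.0458671; B: 0.0406997.
Posterior ∝ prior × likelihood. Numerator for B: 0.8·0.0406997 = 0.0325598.
Normalizing constant: 0.2·0.0458671 + 0.8·0.0406997 = 0.0417332.
P(B | observation) = 0.0325598 / 0.0417332 = 0.780189.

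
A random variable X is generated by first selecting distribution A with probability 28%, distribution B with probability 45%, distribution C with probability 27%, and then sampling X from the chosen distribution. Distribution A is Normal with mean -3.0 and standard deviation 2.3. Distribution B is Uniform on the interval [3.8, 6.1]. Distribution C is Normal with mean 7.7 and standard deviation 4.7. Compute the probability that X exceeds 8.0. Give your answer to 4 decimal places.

0.1281

Conditional on each component, P(X > 8.0): A: 8.65174e-07; B: 0; C: 0.474553.
By total probability, P(X > 8.0) = 0.28·8.65174e-07 + 0.45·0 + 0.27·0.474553 = 0.12813.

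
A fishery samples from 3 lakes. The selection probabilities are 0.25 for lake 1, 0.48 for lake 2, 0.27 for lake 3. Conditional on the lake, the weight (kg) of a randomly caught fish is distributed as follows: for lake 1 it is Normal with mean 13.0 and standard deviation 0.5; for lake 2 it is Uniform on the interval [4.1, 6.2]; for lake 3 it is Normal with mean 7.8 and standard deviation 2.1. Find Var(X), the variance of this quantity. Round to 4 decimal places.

11.5596

Per component, 1: μ=13, E[X²]=169.25; 2: μ=5.15, E[X²]=26.89; 3: μ=7.8, E[X²]=65.25.
E[X] = 0.25·13 + 0.48·5.15 + 0.27·7.8 = 7.828.
E[X²] = 0.25·169.25 + 0.48·26.89 + 0.27·65.25 = 72.8372.
Var(X) = E[X²] − (E[X])² = 72.8372 − 61.2776 = 11.5596.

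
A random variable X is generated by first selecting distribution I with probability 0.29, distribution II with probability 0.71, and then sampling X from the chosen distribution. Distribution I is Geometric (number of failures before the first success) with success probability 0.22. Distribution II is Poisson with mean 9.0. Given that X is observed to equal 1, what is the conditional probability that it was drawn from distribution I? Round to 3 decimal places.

0.984

Likelihoods P(X=1 | ·): I: 0.1716; II: 0.00111069.
Posterior ∝ prior × likelihood. Numerator for I: 0.29·0.1716 = 0.049764.
Normalizing constant: 0.29·0.1716 + 0.71·0.00111069 = 0.0505526.
P(I | observation) = 0.049764 / 0.0505526 = 0.984401.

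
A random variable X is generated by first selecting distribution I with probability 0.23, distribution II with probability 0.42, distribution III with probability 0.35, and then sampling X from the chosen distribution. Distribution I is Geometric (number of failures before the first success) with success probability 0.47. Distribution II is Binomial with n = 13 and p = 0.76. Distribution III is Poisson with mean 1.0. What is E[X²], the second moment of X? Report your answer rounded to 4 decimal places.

43.5383

For each component E[X²] = Var + (mean)², giving I: 3.67089; II: 99.9856; III: 2.
Overall E[X²] = 0.23·3.67089 + 0.42·99.9856 + 0.35·2 = 43.5383.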